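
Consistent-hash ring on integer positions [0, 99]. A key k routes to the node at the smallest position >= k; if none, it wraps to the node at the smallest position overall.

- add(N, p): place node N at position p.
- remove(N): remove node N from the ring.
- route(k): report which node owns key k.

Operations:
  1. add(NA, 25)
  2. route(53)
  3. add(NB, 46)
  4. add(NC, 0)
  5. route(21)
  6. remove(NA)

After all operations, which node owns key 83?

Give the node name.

Op 1: add NA@25 -> ring=[25:NA]
Op 2: route key 53: none >= 53, wrap to smallest pos 25 -> NA
Op 3: add NB@46 -> ring=[25:NA,46:NB]
Op 4: add NC@0 -> ring=[0:NC,25:NA,46:NB]
Op 5: route key 21: smallest pos >= 21 is 25 -> NA
Op 6: remove NA -> ring=[0:NC,46:NB]
Final route key 83: none >= 83, wrap to smallest pos 0 -> NC

Answer: NC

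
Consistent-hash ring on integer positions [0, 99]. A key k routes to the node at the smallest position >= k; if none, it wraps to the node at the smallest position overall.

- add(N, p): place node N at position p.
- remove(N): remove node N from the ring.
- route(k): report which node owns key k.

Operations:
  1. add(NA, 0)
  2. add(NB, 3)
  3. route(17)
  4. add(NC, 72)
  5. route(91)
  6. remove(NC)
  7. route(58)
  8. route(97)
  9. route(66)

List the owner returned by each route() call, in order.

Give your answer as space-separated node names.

Answer: NA NA NA NA NA

Derivation:
Op 1: add NA@0 -> ring=[0:NA]
Op 2: add NB@3 -> ring=[0:NA,3:NB]
Op 3: route key 17: none >= 17, wrap to smallest pos 0 -> NA
Op 4: add NC@72 -> ring=[0:NA,3:NB,72:NC]
Op 5: route key 91: none >= 91, wrap to smallest pos 0 -> NA
Op 6: remove NC -> ring=[0:NA,3:NB]
Op 7: route key 58: none >= 58, wrap to smallest pos 0 -> NA
Op 8: route key 97: none >= 97, wrap to smallest pos 0 -> NA
Op 9: route key 66: none >= 66, wrap to smallest pos 0 -> NA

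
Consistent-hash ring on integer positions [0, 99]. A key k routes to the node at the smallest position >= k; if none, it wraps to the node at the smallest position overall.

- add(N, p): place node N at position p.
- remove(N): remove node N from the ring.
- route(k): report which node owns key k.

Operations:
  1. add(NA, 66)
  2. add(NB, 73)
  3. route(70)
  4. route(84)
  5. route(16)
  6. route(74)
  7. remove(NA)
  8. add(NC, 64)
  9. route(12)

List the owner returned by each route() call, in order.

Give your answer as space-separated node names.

Op 1: add NA@66 -> ring=[66:NA]
Op 2: add NB@73 -> ring=[66:NA,73:NB]
Op 3: route key 70: smallest pos >= 70 is 73 -> NB
Op 4: route key 84: none >= 84, wrap to smallest pos 66 -> NA
Op 5: route key 16: smallest pos >= 16 is 66 -> NA
Op 6: route key 74: none >= 74, wrap to smallest pos 66 -> NA
Op 7: remove NA -> ring=[73:NB]
Op 8: add NC@64 -> ring=[64:NC,73:NB]
Op 9: route key 12: smallest pos >= 12 is 64 -> NC

Answer: NB NA NA NA NC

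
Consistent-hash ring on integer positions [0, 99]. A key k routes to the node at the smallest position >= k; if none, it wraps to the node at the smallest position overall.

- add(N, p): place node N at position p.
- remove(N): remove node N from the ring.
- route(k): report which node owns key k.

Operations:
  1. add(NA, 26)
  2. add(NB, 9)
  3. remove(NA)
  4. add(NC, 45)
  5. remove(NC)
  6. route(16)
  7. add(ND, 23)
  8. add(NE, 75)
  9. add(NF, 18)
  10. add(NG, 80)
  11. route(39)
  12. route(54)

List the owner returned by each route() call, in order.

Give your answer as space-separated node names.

Answer: NB NE NE

Derivation:
Op 1: add NA@26 -> ring=[26:NA]
Op 2: add NB@9 -> ring=[9:NB,26:NA]
Op 3: remove NA -> ring=[9:NB]
Op 4: add NC@45 -> ring=[9:NB,45:NC]
Op 5: remove NC -> ring=[9:NB]
Op 6: route key 16: none >= 16, wrap to smallest pos 9 -> NB
Op 7: add ND@23 -> ring=[9:NB,23:ND]
Op 8: add NE@75 -> ring=[9:NB,23:ND,75:NE]
Op 9: add NF@18 -> ring=[9:NB,18:NF,23:ND,75:NE]
Op 10: add NG@80 -> ring=[9:NB,18:NF,23:ND,75:NE,80:NG]
Op 11: route key 39: smallest pos >= 39 is 75 -> NE
Op 12: route key 54: smallest pos >= 54 is 75 -> NE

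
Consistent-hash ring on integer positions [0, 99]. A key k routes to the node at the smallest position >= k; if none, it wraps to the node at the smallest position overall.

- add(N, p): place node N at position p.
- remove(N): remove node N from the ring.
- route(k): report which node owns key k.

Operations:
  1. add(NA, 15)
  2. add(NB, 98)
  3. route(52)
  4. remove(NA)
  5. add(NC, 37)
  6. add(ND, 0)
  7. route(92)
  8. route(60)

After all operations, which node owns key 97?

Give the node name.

Op 1: add NA@15 -> ring=[15:NA]
Op 2: add NB@98 -> ring=[15:NA,98:NB]
Op 3: route key 52: smallest pos >= 52 is 98 -> NB
Op 4: remove NA -> ring=[98:NB]
Op 5: add NC@37 -> ring=[37:NC,98:NB]
Op 6: add ND@0 -> ring=[0:ND,37:NC,98:NB]
Op 7: route key 92: smallest pos >= 92 is 98 -> NB
Op 8: route key 60: smallest pos >= 60 is 98 -> NB
Final route key 97: smallest pos >= 97 is 98 -> NB

Answer: NB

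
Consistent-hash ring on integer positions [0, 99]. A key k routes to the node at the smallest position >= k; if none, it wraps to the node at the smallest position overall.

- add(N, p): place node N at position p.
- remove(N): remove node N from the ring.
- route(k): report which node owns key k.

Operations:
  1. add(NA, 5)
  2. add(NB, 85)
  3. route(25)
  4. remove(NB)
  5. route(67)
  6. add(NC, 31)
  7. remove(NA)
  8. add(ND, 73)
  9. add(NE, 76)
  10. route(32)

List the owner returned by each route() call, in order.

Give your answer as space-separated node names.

Op 1: add NA@5 -> ring=[5:NA]
Op 2: add NB@85 -> ring=[5:NA,85:NB]
Op 3: route key 25: smallest pos >= 25 is 85 -> NB
Op 4: remove NB -> ring=[5:NA]
Op 5: route key 67: none >= 67, wrap to smallest pos 5 -> NA
Op 6: add NC@31 -> ring=[5:NA,31:NC]
Op 7: remove NA -> ring=[31:NC]
Op 8: add ND@73 -> ring=[31:NC,73:ND]
Op 9: add NE@76 -> ring=[31:NC,73:ND,76:NE]
Op 10: route key 32: smallest pos >= 32 is 73 -> ND

Answer: NB NA ND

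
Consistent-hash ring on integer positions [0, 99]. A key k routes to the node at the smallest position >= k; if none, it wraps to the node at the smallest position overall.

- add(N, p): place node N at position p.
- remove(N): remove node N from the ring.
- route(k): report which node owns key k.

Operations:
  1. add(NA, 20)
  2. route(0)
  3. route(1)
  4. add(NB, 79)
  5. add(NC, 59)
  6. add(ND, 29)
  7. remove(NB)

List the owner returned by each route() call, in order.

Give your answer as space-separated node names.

Answer: NA NA

Derivation:
Op 1: add NA@20 -> ring=[20:NA]
Op 2: route key 0: smallest pos >= 0 is 20 -> NA
Op 3: route key 1: smallest pos >= 1 is 20 -> NA
Op 4: add NB@79 -> ring=[20:NA,79:NB]
Op 5: add NC@59 -> ring=[20:NA,59:NC,79:NB]
Op 6: add ND@29 -> ring=[20:NA,29:ND,59:NC,79:NB]
Op 7: remove NB -> ring=[20:NA,29:ND,59:NC]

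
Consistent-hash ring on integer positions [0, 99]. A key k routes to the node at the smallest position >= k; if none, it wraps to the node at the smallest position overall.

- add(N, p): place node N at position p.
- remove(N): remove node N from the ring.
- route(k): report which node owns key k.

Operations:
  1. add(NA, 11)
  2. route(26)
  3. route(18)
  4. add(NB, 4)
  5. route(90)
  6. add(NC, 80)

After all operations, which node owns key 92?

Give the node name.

Answer: NB

Derivation:
Op 1: add NA@11 -> ring=[11:NA]
Op 2: route key 26: none >= 26, wrap to smallest pos 11 -> NA
Op 3: route key 18: none >= 18, wrap to smallest pos 11 -> NA
Op 4: add NB@4 -> ring=[4:NB,11:NA]
Op 5: route key 90: none >= 90, wrap to smallest pos 4 -> NB
Op 6: add NC@80 -> ring=[4:NB,11:NA,80:NC]
Final route key 92: none >= 92, wrap to smallest pos 4 -> NB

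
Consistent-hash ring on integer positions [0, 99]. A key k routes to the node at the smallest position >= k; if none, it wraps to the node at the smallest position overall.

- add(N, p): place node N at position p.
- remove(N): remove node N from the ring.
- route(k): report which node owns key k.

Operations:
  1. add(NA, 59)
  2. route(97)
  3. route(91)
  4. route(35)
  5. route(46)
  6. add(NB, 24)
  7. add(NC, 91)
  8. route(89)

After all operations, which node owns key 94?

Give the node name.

Op 1: add NA@59 -> ring=[59:NA]
Op 2: route key 97: none >= 97, wrap to smallest pos 59 -> NA
Op 3: route key 91: none >= 91, wrap to smallest pos 59 -> NA
Op 4: route key 35: smallest pos >= 35 is 59 -> NA
Op 5: route key 46: smallest pos >= 46 is 59 -> NA
Op 6: add NB@24 -> ring=[24:NB,59:NA]
Op 7: add NC@91 -> ring=[24:NB,59:NA,91:NC]
Op 8: route key 89: smallest pos >= 89 is 91 -> NC
Final route key 94: none >= 94, wrap to smallest pos 24 -> NB

Answer: NB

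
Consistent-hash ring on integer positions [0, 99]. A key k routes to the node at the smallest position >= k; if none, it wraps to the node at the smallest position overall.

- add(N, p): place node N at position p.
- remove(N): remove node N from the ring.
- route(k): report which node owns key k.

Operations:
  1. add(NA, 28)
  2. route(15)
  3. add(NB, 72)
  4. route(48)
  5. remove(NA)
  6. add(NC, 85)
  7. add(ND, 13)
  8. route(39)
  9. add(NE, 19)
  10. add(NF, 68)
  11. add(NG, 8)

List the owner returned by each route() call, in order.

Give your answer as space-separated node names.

Op 1: add NA@28 -> ring=[28:NA]
Op 2: route key 15: smallest pos >= 15 is 28 -> NA
Op 3: add NB@72 -> ring=[28:NA,72:NB]
Op 4: route key 48: smallest pos >= 48 is 72 -> NB
Op 5: remove NA -> ring=[72:NB]
Op 6: add NC@85 -> ring=[72:NB,85:NC]
Op 7: add ND@13 -> ring=[13:ND,72:NB,85:NC]
Op 8: route key 39: smallest pos >= 39 is 72 -> NB
Op 9: add NE@19 -> ring=[13:ND,19:NE,72:NB,85:NC]
Op 10: add NF@68 -> ring=[13:ND,19:NE,68:NF,72:NB,85:NC]
Op 11: add NG@8 -> ring=[8:NG,13:ND,19:NE,68:NF,72:NB,85:NC]

Answer: NA NB NB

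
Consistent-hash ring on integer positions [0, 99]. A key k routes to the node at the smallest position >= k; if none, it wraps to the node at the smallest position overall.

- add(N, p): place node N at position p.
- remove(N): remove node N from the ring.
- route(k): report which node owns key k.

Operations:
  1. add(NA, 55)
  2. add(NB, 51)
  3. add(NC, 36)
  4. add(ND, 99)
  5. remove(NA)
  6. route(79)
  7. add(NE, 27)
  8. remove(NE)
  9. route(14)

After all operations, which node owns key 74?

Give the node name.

Op 1: add NA@55 -> ring=[55:NA]
Op 2: add NB@51 -> ring=[51:NB,55:NA]
Op 3: add NC@36 -> ring=[36:NC,51:NB,55:NA]
Op 4: add ND@99 -> ring=[36:NC,51:NB,55:NA,99:ND]
Op 5: remove NA -> ring=[36:NC,51:NB,99:ND]
Op 6: route key 79: smallest pos >= 79 is 99 -> ND
Op 7: add NE@27 -> ring=[27:NE,36:NC,51:NB,99:ND]
Op 8: remove NE -> ring=[36:NC,51:NB,99:ND]
Op 9: route key 14: smallest pos >= 14 is 36 -> NC
Final route key 74: smallest pos >= 74 is 99 -> ND

Answer: ND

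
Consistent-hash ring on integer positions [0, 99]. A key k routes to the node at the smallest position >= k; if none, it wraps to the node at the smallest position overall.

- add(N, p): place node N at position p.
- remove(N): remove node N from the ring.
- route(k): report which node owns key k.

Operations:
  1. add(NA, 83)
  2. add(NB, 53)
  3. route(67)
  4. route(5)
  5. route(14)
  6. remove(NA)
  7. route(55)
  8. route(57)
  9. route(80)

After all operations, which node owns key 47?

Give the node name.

Answer: NB

Derivation:
Op 1: add NA@83 -> ring=[83:NA]
Op 2: add NB@53 -> ring=[53:NB,83:NA]
Op 3: route key 67: smallest pos >= 67 is 83 -> NA
Op 4: route key 5: smallest pos >= 5 is 53 -> NB
Op 5: route key 14: smallest pos >= 14 is 53 -> NB
Op 6: remove NA -> ring=[53:NB]
Op 7: route key 55: none >= 55, wrap to smallest pos 53 -> NB
Op 8: route key 57: none >= 57, wrap to smallest pos 53 -> NB
Op 9: route key 80: none >= 80, wrap to smallest pos 53 -> NB
Final route key 47: smallest pos >= 47 is 53 -> NB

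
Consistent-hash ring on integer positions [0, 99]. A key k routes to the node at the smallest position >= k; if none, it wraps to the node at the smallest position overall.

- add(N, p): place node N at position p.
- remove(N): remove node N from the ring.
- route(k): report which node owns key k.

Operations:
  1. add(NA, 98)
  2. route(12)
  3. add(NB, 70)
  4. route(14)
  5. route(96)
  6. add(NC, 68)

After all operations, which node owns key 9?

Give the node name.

Op 1: add NA@98 -> ring=[98:NA]
Op 2: route key 12: smallest pos >= 12 is 98 -> NA
Op 3: add NB@70 -> ring=[70:NB,98:NA]
Op 4: route key 14: smallest pos >= 14 is 70 -> NB
Op 5: route key 96: smallest pos >= 96 is 98 -> NA
Op 6: add NC@68 -> ring=[68:NC,70:NB,98:NA]
Final route key 9: smallest pos >= 9 is 68 -> NC

Answer: NC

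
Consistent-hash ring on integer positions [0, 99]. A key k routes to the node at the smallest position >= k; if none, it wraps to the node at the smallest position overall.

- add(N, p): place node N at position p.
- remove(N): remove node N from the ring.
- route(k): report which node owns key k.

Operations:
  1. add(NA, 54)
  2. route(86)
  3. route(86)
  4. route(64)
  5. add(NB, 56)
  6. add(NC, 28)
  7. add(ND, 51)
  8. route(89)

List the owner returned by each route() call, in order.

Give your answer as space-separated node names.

Op 1: add NA@54 -> ring=[54:NA]
Op 2: route key 86: none >= 86, wrap to smallest pos 54 -> NA
Op 3: route key 86: none >= 86, wrap to smallest pos 54 -> NA
Op 4: route key 64: none >= 64, wrap to smallest pos 54 -> NA
Op 5: add NB@56 -> ring=[54:NA,56:NB]
Op 6: add NC@28 -> ring=[28:NC,54:NA,56:NB]
Op 7: add ND@51 -> ring=[28:NC,51:ND,54:NA,56:NB]
Op 8: route key 89: none >= 89, wrap to smallest pos 28 -> NC

Answer: NA NA NA NC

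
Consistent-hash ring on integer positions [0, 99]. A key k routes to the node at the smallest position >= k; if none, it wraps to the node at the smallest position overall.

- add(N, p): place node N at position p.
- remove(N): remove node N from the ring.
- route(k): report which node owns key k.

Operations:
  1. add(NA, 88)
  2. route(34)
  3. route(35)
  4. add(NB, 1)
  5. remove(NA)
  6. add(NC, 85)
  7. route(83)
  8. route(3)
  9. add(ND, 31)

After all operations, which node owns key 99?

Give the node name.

Op 1: add NA@88 -> ring=[88:NA]
Op 2: route key 34: smallest pos >= 34 is 88 -> NA
Op 3: route key 35: smallest pos >= 35 is 88 -> NA
Op 4: add NB@1 -> ring=[1:NB,88:NA]
Op 5: remove NA -> ring=[1:NB]
Op 6: add NC@85 -> ring=[1:NB,85:NC]
Op 7: route key 83: smallest pos >= 83 is 85 -> NC
Op 8: route key 3: smallest pos >= 3 is 85 -> NC
Op 9: add ND@31 -> ring=[1:NB,31:ND,85:NC]
Final route key 99: none >= 99, wrap to smallest pos 1 -> NB

Answer: NB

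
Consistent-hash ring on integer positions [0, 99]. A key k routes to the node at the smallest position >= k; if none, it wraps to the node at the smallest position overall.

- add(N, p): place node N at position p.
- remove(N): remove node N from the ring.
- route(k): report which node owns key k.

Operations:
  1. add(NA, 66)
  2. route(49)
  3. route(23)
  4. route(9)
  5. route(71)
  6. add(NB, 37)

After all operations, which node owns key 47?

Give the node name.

Op 1: add NA@66 -> ring=[66:NA]
Op 2: route key 49: smallest pos >= 49 is 66 -> NA
Op 3: route key 23: smallest pos >= 23 is 66 -> NA
Op 4: route key 9: smallest pos >= 9 is 66 -> NA
Op 5: route key 71: none >= 71, wrap to smallest pos 66 -> NA
Op 6: add NB@37 -> ring=[37:NB,66:NA]
Final route key 47: smallest pos >= 47 is 66 -> NA

Answer: NA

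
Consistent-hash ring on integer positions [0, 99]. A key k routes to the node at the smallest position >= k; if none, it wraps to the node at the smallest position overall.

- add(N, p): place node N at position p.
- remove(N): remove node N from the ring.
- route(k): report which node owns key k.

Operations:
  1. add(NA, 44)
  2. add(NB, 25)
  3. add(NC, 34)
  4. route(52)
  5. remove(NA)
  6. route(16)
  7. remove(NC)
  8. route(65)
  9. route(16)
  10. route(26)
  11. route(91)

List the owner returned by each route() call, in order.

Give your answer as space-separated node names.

Op 1: add NA@44 -> ring=[44:NA]
Op 2: add NB@25 -> ring=[25:NB,44:NA]
Op 3: add NC@34 -> ring=[25:NB,34:NC,44:NA]
Op 4: route key 52: none >= 52, wrap to smallest pos 25 -> NB
Op 5: remove NA -> ring=[25:NB,34:NC]
Op 6: route key 16: smallest pos >= 16 is 25 -> NB
Op 7: remove NC -> ring=[25:NB]
Op 8: route key 65: none >= 65, wrap to smallest pos 25 -> NB
Op 9: route key 16: smallest pos >= 16 is 25 -> NB
Op 10: route key 26: none >= 26, wrap to smallest pos 25 -> NB
Op 11: route key 91: none >= 91, wrap to smallest pos 25 -> NB

Answer: NB NB NB NB NB NB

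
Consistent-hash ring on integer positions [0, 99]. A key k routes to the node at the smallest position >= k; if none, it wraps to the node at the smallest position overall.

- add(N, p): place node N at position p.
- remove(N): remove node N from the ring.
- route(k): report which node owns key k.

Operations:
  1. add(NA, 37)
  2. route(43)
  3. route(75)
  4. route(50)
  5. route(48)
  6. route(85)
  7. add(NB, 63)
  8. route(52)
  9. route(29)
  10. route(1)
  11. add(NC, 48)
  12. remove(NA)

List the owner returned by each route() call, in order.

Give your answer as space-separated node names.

Op 1: add NA@37 -> ring=[37:NA]
Op 2: route key 43: none >= 43, wrap to smallest pos 37 -> NA
Op 3: route key 75: none >= 75, wrap to smallest pos 37 -> NA
Op 4: route key 50: none >= 50, wrap to smallest pos 37 -> NA
Op 5: route key 48: none >= 48, wrap to smallest pos 37 -> NA
Op 6: route key 85: none >= 85, wrap to smallest pos 37 -> NA
Op 7: add NB@63 -> ring=[37:NA,63:NB]
Op 8: route key 52: smallest pos >= 52 is 63 -> NB
Op 9: route key 29: smallest pos >= 29 is 37 -> NA
Op 10: route key 1: smallest pos >= 1 is 37 -> NA
Op 11: add NC@48 -> ring=[37:NA,48:NC,63:NB]
Op 12: remove NA -> ring=[48:NC,63:NB]

Answer: NA NA NA NA NA NB NA NA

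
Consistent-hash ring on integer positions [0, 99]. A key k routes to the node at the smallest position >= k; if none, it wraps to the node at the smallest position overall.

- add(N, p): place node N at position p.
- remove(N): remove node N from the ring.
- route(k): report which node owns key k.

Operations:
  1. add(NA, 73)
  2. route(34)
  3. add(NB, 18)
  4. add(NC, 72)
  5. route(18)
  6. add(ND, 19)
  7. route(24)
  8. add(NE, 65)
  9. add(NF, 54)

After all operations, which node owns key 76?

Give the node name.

Answer: NB

Derivation:
Op 1: add NA@73 -> ring=[73:NA]
Op 2: route key 34: smallest pos >= 34 is 73 -> NA
Op 3: add NB@18 -> ring=[18:NB,73:NA]
Op 4: add NC@72 -> ring=[18:NB,72:NC,73:NA]
Op 5: route key 18: smallest pos >= 18 is 18 -> NB
Op 6: add ND@19 -> ring=[18:NB,19:ND,72:NC,73:NA]
Op 7: route key 24: smallest pos >= 24 is 72 -> NC
Op 8: add NE@65 -> ring=[18:NB,19:ND,65:NE,72:NC,73:NA]
Op 9: add NF@54 -> ring=[18:NB,19:ND,54:NF,65:NE,72:NC,73:NA]
Final route key 76: none >= 76, wrap to smallest pos 18 -> NB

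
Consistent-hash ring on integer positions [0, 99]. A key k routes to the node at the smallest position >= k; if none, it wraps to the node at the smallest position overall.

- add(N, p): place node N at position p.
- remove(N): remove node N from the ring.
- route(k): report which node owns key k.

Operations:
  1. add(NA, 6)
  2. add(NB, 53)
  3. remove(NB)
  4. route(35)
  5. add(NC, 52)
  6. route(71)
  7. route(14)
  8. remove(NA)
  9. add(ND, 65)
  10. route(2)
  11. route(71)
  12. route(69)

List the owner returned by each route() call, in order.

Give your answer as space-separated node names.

Answer: NA NA NC NC NC NC

Derivation:
Op 1: add NA@6 -> ring=[6:NA]
Op 2: add NB@53 -> ring=[6:NA,53:NB]
Op 3: remove NB -> ring=[6:NA]
Op 4: route key 35: none >= 35, wrap to smallest pos 6 -> NA
Op 5: add NC@52 -> ring=[6:NA,52:NC]
Op 6: route key 71: none >= 71, wrap to smallest pos 6 -> NA
Op 7: route key 14: smallest pos >= 14 is 52 -> NC
Op 8: remove NA -> ring=[52:NC]
Op 9: add ND@65 -> ring=[52:NC,65:ND]
Op 10: route key 2: smallest pos >= 2 is 52 -> NC
Op 11: route key 71: none >= 71, wrap to smallest pos 52 -> NC
Op 12: route key 69: none >= 69, wrap to smallest pos 52 -> NC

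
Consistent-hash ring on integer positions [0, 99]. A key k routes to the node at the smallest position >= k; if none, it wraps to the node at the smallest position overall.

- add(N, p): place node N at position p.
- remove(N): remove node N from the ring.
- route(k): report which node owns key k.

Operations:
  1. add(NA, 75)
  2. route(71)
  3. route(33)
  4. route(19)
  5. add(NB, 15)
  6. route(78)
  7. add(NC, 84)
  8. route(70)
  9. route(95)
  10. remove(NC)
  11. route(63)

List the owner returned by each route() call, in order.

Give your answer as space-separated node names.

Answer: NA NA NA NB NA NB NA

Derivation:
Op 1: add NA@75 -> ring=[75:NA]
Op 2: route key 71: smallest pos >= 71 is 75 -> NA
Op 3: route key 33: smallest pos >= 33 is 75 -> NA
Op 4: route key 19: smallest pos >= 19 is 75 -> NA
Op 5: add NB@15 -> ring=[15:NB,75:NA]
Op 6: route key 78: none >= 78, wrap to smallest pos 15 -> NB
Op 7: add NC@84 -> ring=[15:NB,75:NA,84:NC]
Op 8: route key 70: smallest pos >= 70 is 75 -> NA
Op 9: route key 95: none >= 95, wrap to smallest pos 15 -> NB
Op 10: remove NC -> ring=[15:NB,75:NA]
Op 11: route key 63: smallest pos >= 63 is 75 -> NA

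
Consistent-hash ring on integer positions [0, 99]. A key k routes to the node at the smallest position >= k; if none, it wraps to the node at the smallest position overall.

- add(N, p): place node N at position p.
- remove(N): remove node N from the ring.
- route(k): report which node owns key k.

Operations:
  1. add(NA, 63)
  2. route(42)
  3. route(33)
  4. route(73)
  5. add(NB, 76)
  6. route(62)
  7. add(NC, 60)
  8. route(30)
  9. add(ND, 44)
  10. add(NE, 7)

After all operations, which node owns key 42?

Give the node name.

Answer: ND

Derivation:
Op 1: add NA@63 -> ring=[63:NA]
Op 2: route key 42: smallest pos >= 42 is 63 -> NA
Op 3: route key 33: smallest pos >= 33 is 63 -> NA
Op 4: route key 73: none >= 73, wrap to smallest pos 63 -> NA
Op 5: add NB@76 -> ring=[63:NA,76:NB]
Op 6: route key 62: smallest pos >= 62 is 63 -> NA
Op 7: add NC@60 -> ring=[60:NC,63:NA,76:NB]
Op 8: route key 30: smallest pos >= 30 is 60 -> NC
Op 9: add ND@44 -> ring=[44:ND,60:NC,63:NA,76:NB]
Op 10: add NE@7 -> ring=[7:NE,44:ND,60:NC,63:NA,76:NB]
Final route key 42: smallest pos >= 42 is 44 -> ND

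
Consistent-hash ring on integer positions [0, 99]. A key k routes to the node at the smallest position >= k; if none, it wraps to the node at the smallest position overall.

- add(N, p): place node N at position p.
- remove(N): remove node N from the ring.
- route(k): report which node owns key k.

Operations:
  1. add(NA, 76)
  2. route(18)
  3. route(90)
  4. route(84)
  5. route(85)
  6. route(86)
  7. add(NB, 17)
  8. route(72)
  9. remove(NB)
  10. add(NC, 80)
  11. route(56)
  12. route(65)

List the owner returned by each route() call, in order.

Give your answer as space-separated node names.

Op 1: add NA@76 -> ring=[76:NA]
Op 2: route key 18: smallest pos >= 18 is 76 -> NA
Op 3: route key 90: none >= 90, wrap to smallest pos 76 -> NA
Op 4: route key 84: none >= 84, wrap to smallest pos 76 -> NA
Op 5: route key 85: none >= 85, wrap to smallest pos 76 -> NA
Op 6: route key 86: none >= 86, wrap to smallest pos 76 -> NA
Op 7: add NB@17 -> ring=[17:NB,76:NA]
Op 8: route key 72: smallest pos >= 72 is 76 -> NA
Op 9: remove NB -> ring=[76:NA]
Op 10: add NC@80 -> ring=[76:NA,80:NC]
Op 11: route key 56: smallest pos >= 56 is 76 -> NA
Op 12: route key 65: smallest pos >= 65 is 76 -> NA

Answer: NA NA NA NA NA NA NA NA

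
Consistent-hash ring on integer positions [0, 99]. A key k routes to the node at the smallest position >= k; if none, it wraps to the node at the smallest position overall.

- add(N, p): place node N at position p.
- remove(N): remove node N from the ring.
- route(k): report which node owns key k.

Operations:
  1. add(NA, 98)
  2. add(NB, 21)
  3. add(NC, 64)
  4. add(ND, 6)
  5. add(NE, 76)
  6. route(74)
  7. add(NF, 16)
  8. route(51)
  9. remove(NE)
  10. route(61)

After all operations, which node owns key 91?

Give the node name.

Answer: NA

Derivation:
Op 1: add NA@98 -> ring=[98:NA]
Op 2: add NB@21 -> ring=[21:NB,98:NA]
Op 3: add NC@64 -> ring=[21:NB,64:NC,98:NA]
Op 4: add ND@6 -> ring=[6:ND,21:NB,64:NC,98:NA]
Op 5: add NE@76 -> ring=[6:ND,21:NB,64:NC,76:NE,98:NA]
Op 6: route key 74: smallest pos >= 74 is 76 -> NE
Op 7: add NF@16 -> ring=[6:ND,16:NF,21:NB,64:NC,76:NE,98:NA]
Op 8: route key 51: smallest pos >= 51 is 64 -> NC
Op 9: remove NE -> ring=[6:ND,16:NF,21:NB,64:NC,98:NA]
Op 10: route key 61: smallest pos >= 61 is 64 -> NC
Final route key 91: smallest pos >= 91 is 98 -> NA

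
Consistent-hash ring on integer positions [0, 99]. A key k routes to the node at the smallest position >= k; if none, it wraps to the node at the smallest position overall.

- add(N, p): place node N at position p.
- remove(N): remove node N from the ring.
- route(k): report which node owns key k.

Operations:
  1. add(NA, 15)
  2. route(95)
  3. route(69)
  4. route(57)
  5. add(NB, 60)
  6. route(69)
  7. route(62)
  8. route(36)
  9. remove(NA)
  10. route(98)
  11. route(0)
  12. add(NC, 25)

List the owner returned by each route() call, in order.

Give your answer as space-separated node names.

Op 1: add NA@15 -> ring=[15:NA]
Op 2: route key 95: none >= 95, wrap to smallest pos 15 -> NA
Op 3: route key 69: none >= 69, wrap to smallest pos 15 -> NA
Op 4: route key 57: none >= 57, wrap to smallest pos 15 -> NA
Op 5: add NB@60 -> ring=[15:NA,60:NB]
Op 6: route key 69: none >= 69, wrap to smallest pos 15 -> NA
Op 7: route key 62: none >= 62, wrap to smallest pos 15 -> NA
Op 8: route key 36: smallest pos >= 36 is 60 -> NB
Op 9: remove NA -> ring=[60:NB]
Op 10: route key 98: none >= 98, wrap to smallest pos 60 -> NB
Op 11: route key 0: smallest pos >= 0 is 60 -> NB
Op 12: add NC@25 -> ring=[25:NC,60:NB]

Answer: NA NA NA NA NA NB NB NB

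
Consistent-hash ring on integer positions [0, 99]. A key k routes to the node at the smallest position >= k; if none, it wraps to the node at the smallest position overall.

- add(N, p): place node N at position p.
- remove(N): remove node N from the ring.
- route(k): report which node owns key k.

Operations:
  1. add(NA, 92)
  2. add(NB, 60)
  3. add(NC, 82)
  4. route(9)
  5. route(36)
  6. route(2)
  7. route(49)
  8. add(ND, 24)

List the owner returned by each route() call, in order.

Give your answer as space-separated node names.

Op 1: add NA@92 -> ring=[92:NA]
Op 2: add NB@60 -> ring=[60:NB,92:NA]
Op 3: add NC@82 -> ring=[60:NB,82:NC,92:NA]
Op 4: route key 9: smallest pos >= 9 is 60 -> NB
Op 5: route key 36: smallest pos >= 36 is 60 -> NB
Op 6: route key 2: smallest pos >= 2 is 60 -> NB
Op 7: route key 49: smallest pos >= 49 is 60 -> NB
Op 8: add ND@24 -> ring=[24:ND,60:NB,82:NC,92:NA]

Answer: NB NB NB NB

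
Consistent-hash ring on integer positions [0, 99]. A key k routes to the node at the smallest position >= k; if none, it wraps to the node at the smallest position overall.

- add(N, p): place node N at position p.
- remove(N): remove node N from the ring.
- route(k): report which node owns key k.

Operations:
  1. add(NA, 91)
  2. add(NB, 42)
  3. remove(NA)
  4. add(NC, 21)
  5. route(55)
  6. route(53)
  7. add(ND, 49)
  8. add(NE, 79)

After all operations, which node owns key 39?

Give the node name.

Op 1: add NA@91 -> ring=[91:NA]
Op 2: add NB@42 -> ring=[42:NB,91:NA]
Op 3: remove NA -> ring=[42:NB]
Op 4: add NC@21 -> ring=[21:NC,42:NB]
Op 5: route key 55: none >= 55, wrap to smallest pos 21 -> NC
Op 6: route key 53: none >= 53, wrap to smallest pos 21 -> NC
Op 7: add ND@49 -> ring=[21:NC,42:NB,49:ND]
Op 8: add NE@79 -> ring=[21:NC,42:NB,49:ND,79:NE]
Final route key 39: smallest pos >= 39 is 42 -> NB

Answer: NB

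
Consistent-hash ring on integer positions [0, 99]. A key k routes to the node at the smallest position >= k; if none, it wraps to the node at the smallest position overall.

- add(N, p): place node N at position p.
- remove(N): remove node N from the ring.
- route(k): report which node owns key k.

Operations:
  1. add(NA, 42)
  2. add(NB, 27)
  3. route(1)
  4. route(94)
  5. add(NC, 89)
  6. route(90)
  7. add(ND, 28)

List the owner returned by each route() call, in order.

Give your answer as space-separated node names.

Op 1: add NA@42 -> ring=[42:NA]
Op 2: add NB@27 -> ring=[27:NB,42:NA]
Op 3: route key 1: smallest pos >= 1 is 27 -> NB
Op 4: route key 94: none >= 94, wrap to smallest pos 27 -> NB
Op 5: add NC@89 -> ring=[27:NB,42:NA,89:NC]
Op 6: route key 90: none >= 90, wrap to smallest pos 27 -> NB
Op 7: add ND@28 -> ring=[27:NB,28:ND,42:NA,89:NC]

Answer: NB NB NB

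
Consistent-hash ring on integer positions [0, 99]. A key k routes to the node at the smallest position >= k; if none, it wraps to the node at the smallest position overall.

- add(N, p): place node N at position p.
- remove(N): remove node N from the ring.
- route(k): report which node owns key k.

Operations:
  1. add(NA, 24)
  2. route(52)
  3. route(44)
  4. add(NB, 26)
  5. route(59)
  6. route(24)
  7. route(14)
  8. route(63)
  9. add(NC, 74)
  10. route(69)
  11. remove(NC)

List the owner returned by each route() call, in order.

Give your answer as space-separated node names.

Answer: NA NA NA NA NA NA NC

Derivation:
Op 1: add NA@24 -> ring=[24:NA]
Op 2: route key 52: none >= 52, wrap to smallest pos 24 -> NA
Op 3: route key 44: none >= 44, wrap to smallest pos 24 -> NA
Op 4: add NB@26 -> ring=[24:NA,26:NB]
Op 5: route key 59: none >= 59, wrap to smallest pos 24 -> NA
Op 6: route key 24: smallest pos >= 24 is 24 -> NA
Op 7: route key 14: smallest pos >= 14 is 24 -> NA
Op 8: route key 63: none >= 63, wrap to smallest pos 24 -> NA
Op 9: add NC@74 -> ring=[24:NA,26:NB,74:NC]
Op 10: route key 69: smallest pos >= 69 is 74 -> NC
Op 11: remove NC -> ring=[24:NA,26:NB]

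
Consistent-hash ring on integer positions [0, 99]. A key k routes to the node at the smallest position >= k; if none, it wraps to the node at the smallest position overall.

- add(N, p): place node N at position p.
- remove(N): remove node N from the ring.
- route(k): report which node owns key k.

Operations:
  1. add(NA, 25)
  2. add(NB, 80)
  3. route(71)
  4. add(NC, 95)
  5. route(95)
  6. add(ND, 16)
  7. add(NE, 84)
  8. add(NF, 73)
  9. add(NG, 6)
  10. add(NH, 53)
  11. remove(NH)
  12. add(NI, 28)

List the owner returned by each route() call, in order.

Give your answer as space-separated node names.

Op 1: add NA@25 -> ring=[25:NA]
Op 2: add NB@80 -> ring=[25:NA,80:NB]
Op 3: route key 71: smallest pos >= 71 is 80 -> NB
Op 4: add NC@95 -> ring=[25:NA,80:NB,95:NC]
Op 5: route key 95: smallest pos >= 95 is 95 -> NC
Op 6: add ND@16 -> ring=[16:ND,25:NA,80:NB,95:NC]
Op 7: add NE@84 -> ring=[16:ND,25:NA,80:NB,84:NE,95:NC]
Op 8: add NF@73 -> ring=[16:ND,25:NA,73:NF,80:NB,84:NE,95:NC]
Op 9: add NG@6 -> ring=[6:NG,16:ND,25:NA,73:NF,80:NB,84:NE,95:NC]
Op 10: add NH@53 -> ring=[6:NG,16:ND,25:NA,53:NH,73:NF,80:NB,84:NE,95:NC]
Op 11: remove NH -> ring=[6:NG,16:ND,25:NA,73:NF,80:NB,84:NE,95:NC]
Op 12: add NI@28 -> ring=[6:NG,16:ND,25:NA,28:NI,73:NF,80:NB,84:NE,95:NC]

Answer: NB NC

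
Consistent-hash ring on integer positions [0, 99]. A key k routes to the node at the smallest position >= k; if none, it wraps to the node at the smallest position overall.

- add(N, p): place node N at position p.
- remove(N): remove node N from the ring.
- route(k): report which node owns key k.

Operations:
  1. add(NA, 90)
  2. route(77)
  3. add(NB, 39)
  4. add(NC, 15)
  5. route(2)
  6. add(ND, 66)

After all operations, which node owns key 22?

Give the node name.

Op 1: add NA@90 -> ring=[90:NA]
Op 2: route key 77: smallest pos >= 77 is 90 -> NA
Op 3: add NB@39 -> ring=[39:NB,90:NA]
Op 4: add NC@15 -> ring=[15:NC,39:NB,90:NA]
Op 5: route key 2: smallest pos >= 2 is 15 -> NC
Op 6: add ND@66 -> ring=[15:NC,39:NB,66:ND,90:NA]
Final route key 22: smallest pos >= 22 is 39 -> NB

Answer: NB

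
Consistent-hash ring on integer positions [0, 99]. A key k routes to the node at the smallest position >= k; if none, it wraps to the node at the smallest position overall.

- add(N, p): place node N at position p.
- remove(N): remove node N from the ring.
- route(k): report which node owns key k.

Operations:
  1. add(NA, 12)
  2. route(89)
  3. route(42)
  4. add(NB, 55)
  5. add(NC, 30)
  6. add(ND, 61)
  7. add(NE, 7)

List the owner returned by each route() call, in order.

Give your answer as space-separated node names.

Answer: NA NA

Derivation:
Op 1: add NA@12 -> ring=[12:NA]
Op 2: route key 89: none >= 89, wrap to smallest pos 12 -> NA
Op 3: route key 42: none >= 42, wrap to smallest pos 12 -> NA
Op 4: add NB@55 -> ring=[12:NA,55:NB]
Op 5: add NC@30 -> ring=[12:NA,30:NC,55:NB]
Op 6: add ND@61 -> ring=[12:NA,30:NC,55:NB,61:ND]
Op 7: add NE@7 -> ring=[7:NE,12:NA,30:NC,55:NB,61:ND]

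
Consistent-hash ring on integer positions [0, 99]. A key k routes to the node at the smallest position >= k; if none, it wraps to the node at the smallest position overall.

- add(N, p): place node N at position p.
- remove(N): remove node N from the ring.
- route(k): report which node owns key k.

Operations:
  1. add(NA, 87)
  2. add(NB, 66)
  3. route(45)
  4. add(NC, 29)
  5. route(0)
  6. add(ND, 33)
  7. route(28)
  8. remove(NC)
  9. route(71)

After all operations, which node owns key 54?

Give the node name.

Op 1: add NA@87 -> ring=[87:NA]
Op 2: add NB@66 -> ring=[66:NB,87:NA]
Op 3: route key 45: smallest pos >= 45 is 66 -> NB
Op 4: add NC@29 -> ring=[29:NC,66:NB,87:NA]
Op 5: route key 0: smallest pos >= 0 is 29 -> NC
Op 6: add ND@33 -> ring=[29:NC,33:ND,66:NB,87:NA]
Op 7: route key 28: smallest pos >= 28 is 29 -> NC
Op 8: remove NC -> ring=[33:ND,66:NB,87:NA]
Op 9: route key 71: smallest pos >= 71 is 87 -> NA
Final route key 54: smallest pos >= 54 is 66 -> NB

Answer: NB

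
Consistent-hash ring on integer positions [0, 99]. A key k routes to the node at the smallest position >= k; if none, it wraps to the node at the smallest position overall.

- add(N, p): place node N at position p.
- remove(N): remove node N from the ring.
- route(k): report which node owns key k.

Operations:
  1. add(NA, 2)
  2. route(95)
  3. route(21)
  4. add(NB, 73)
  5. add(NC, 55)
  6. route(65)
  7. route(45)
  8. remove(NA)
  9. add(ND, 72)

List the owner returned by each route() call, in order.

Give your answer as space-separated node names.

Op 1: add NA@2 -> ring=[2:NA]
Op 2: route key 95: none >= 95, wrap to smallest pos 2 -> NA
Op 3: route key 21: none >= 21, wrap to smallest pos 2 -> NA
Op 4: add NB@73 -> ring=[2:NA,73:NB]
Op 5: add NC@55 -> ring=[2:NA,55:NC,73:NB]
Op 6: route key 65: smallest pos >= 65 is 73 -> NB
Op 7: route key 45: smallest pos >= 45 is 55 -> NC
Op 8: remove NA -> ring=[55:NC,73:NB]
Op 9: add ND@72 -> ring=[55:NC,72:ND,73:NB]

Answer: NA NA NB NC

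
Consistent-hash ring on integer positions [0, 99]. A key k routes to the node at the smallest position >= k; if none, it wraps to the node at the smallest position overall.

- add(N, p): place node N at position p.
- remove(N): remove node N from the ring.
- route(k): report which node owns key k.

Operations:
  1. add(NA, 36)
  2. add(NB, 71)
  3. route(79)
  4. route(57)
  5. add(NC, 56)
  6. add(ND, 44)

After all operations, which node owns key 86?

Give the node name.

Answer: NA

Derivation:
Op 1: add NA@36 -> ring=[36:NA]
Op 2: add NB@71 -> ring=[36:NA,71:NB]
Op 3: route key 79: none >= 79, wrap to smallest pos 36 -> NA
Op 4: route key 57: smallest pos >= 57 is 71 -> NB
Op 5: add NC@56 -> ring=[36:NA,56:NC,71:NB]
Op 6: add ND@44 -> ring=[36:NA,44:ND,56:NC,71:NB]
Final route key 86: none >= 86, wrap to smallest pos 36 -> NA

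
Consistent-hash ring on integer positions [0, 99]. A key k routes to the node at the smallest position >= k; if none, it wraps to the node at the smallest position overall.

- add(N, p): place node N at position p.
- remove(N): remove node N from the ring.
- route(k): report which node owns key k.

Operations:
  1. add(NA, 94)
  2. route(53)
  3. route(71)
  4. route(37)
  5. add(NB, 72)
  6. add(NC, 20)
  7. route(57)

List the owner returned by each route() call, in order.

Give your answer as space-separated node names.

Op 1: add NA@94 -> ring=[94:NA]
Op 2: route key 53: smallest pos >= 53 is 94 -> NA
Op 3: route key 71: smallest pos >= 71 is 94 -> NA
Op 4: route key 37: smallest pos >= 37 is 94 -> NA
Op 5: add NB@72 -> ring=[72:NB,94:NA]
Op 6: add NC@20 -> ring=[20:NC,72:NB,94:NA]
Op 7: route key 57: smallest pos >= 57 is 72 -> NB

Answer: NA NA NA NB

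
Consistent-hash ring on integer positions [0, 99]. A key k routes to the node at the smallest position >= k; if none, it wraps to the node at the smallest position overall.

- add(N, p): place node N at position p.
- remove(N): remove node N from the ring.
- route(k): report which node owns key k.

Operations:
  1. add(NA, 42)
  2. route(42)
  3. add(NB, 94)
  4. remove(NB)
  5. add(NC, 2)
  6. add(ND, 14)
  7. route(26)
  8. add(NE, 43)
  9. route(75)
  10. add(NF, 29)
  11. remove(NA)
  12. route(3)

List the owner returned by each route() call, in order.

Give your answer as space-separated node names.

Answer: NA NA NC ND

Derivation:
Op 1: add NA@42 -> ring=[42:NA]
Op 2: route key 42: smallest pos >= 42 is 42 -> NA
Op 3: add NB@94 -> ring=[42:NA,94:NB]
Op 4: remove NB -> ring=[42:NA]
Op 5: add NC@2 -> ring=[2:NC,42:NA]
Op 6: add ND@14 -> ring=[2:NC,14:ND,42:NA]
Op 7: route key 26: smallest pos >= 26 is 42 -> NA
Op 8: add NE@43 -> ring=[2:NC,14:ND,42:NA,43:NE]
Op 9: route key 75: none >= 75, wrap to smallest pos 2 -> NC
Op 10: add NF@29 -> ring=[2:NC,14:ND,29:NF,42:NA,43:NE]
Op 11: remove NA -> ring=[2:NC,14:ND,29:NF,43:NE]
Op 12: route key 3: smallest pos >= 3 is 14 -> ND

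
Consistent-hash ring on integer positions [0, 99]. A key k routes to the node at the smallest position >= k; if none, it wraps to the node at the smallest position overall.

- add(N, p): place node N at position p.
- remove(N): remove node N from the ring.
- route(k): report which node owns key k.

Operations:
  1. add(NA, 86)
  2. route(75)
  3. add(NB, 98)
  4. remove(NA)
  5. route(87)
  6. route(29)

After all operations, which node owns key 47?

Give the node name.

Op 1: add NA@86 -> ring=[86:NA]
Op 2: route key 75: smallest pos >= 75 is 86 -> NA
Op 3: add NB@98 -> ring=[86:NA,98:NB]
Op 4: remove NA -> ring=[98:NB]
Op 5: route key 87: smallest pos >= 87 is 98 -> NB
Op 6: route key 29: smallest pos >= 29 is 98 -> NB
Final route key 47: smallest pos >= 47 is 98 -> NB

Answer: NB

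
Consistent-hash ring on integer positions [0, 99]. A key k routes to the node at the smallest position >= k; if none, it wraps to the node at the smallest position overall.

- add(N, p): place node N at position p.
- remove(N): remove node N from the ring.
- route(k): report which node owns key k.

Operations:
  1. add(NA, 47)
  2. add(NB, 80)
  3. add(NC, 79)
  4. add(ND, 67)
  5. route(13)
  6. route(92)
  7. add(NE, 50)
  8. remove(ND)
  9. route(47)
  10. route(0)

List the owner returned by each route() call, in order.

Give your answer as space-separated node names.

Op 1: add NA@47 -> ring=[47:NA]
Op 2: add NB@80 -> ring=[47:NA,80:NB]
Op 3: add NC@79 -> ring=[47:NA,79:NC,80:NB]
Op 4: add ND@67 -> ring=[47:NA,67:ND,79:NC,80:NB]
Op 5: route key 13: smallest pos >= 13 is 47 -> NA
Op 6: route key 92: none >= 92, wrap to smallest pos 47 -> NA
Op 7: add NE@50 -> ring=[47:NA,50:NE,67:ND,79:NC,80:NB]
Op 8: remove ND -> ring=[47:NA,50:NE,79:NC,80:NB]
Op 9: route key 47: smallest pos >= 47 is 47 -> NA
Op 10: route key 0: smallest pos >= 0 is 47 -> NA

Answer: NA NA NA NA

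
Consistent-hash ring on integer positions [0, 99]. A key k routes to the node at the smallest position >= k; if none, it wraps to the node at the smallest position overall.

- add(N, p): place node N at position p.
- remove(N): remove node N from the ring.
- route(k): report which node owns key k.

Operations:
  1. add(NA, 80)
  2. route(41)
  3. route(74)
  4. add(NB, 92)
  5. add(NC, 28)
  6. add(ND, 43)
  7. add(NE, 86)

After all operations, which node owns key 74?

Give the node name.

Answer: NA

Derivation:
Op 1: add NA@80 -> ring=[80:NA]
Op 2: route key 41: smallest pos >= 41 is 80 -> NA
Op 3: route key 74: smallest pos >= 74 is 80 -> NA
Op 4: add NB@92 -> ring=[80:NA,92:NB]
Op 5: add NC@28 -> ring=[28:NC,80:NA,92:NB]
Op 6: add ND@43 -> ring=[28:NC,43:ND,80:NA,92:NB]
Op 7: add NE@86 -> ring=[28:NC,43:ND,80:NA,86:NE,92:NB]
Final route key 74: smallest pos >= 74 is 80 -> NA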